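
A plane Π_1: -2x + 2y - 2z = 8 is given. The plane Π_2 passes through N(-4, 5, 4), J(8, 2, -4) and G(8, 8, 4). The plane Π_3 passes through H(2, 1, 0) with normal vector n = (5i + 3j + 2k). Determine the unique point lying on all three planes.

(-3, 6, 5)

NJ = (12, -3, -8), NG = (12, 3, 0); a normal to Π_2 is NJ × NG = (24, -96, 72).
Using N: Π_2 has equation 24x - 96y + 72z = -288.
Π_3: n·r = n·H gives 5x + 3y + 2z = 13.
Solving the 3×3 linear system -2x + 2y - 2z = 8, 24x - 96y + 72z = -288, 5x + 3y + 2z = 13 (e.g. by elimination or Cramer's rule, determinant = 336) gives (-3, 6, 5).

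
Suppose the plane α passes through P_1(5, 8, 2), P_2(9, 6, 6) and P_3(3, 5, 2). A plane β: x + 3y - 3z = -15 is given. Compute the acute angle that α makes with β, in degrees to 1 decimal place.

67.5

P_1P_2 = (4, -2, 4), P_1P_3 = (-2, -3, 0); a normal to α is P_1P_2 × P_1P_3 = (12, -8, -16).
Using P_1: α has equation 12x - 8y - 16z = -36.
cos θ = |n₁·n₂| / (|n₁||n₂|) = |36| / (√464 · √19).
θ = arccos(0.38341) ≈ 67.5°.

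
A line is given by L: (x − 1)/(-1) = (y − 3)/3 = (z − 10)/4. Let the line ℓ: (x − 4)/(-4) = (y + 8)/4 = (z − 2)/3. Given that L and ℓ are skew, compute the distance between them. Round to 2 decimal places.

L has direction (-1, 3, 4) through (1, 3, 10).
ℓ has direction (-4, 4, 3) through (4, -8, 2).
Common perpendicular direction n = (-1, 3, 4) × (-4, 4, 3) = (-7, -13, 8).
With w = (4, -8, 2) − (1, 3, 10) = (3, -11, -8), w · n = 58.
Distance = |w · n| / |n| = |58| / √282 ≈ 3.45.

3.45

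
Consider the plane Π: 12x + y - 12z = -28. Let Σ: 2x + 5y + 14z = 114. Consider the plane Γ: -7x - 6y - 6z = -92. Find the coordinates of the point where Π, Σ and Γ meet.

Solving the 3×3 linear system 12x + y - 12z = -28, 2x + 5y + 14z = 114, -7x - 6y - 6z = -92 (e.g. by elimination or Cramer's rule, determinant = 286) gives (2, 8, 5).

(2, 8, 5)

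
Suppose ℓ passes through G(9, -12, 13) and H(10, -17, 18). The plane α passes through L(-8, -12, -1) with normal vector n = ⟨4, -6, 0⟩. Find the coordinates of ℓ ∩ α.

(7, -2, 3)

A direction vector for ℓ is H − G = (1, -5, 5).
α: n·r = n·L gives 4x - 6y = 40.
Substitute r = (9, -12, 13) + t(1, -5, 5) into the plane: 108 + 34t = 40, so t = -2.
Intersection: (9, -12, 13) + (-2)·(1, -5, 5) = (7, -2, 3).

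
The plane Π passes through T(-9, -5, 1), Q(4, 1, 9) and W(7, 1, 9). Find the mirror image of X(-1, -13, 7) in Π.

(-1, 3, -5)

TQ = (13, 6, 8), TW = (16, 6, 8); a normal to Π is TQ × TW = (0, 24, -18).
Using T: Π has equation 24y - 18z = -138.
λ = (n·X − d)/|n|² = (-438 − (-138))/900 = -1/3.
Reflection = X − 2λn = (-1, -13, 7) − (-2/3)·(0, 24, -18) = (-1, 3, -5).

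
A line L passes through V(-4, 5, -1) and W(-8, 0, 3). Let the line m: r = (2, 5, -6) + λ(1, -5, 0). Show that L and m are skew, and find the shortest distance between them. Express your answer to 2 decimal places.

0.15

A direction vector for L is W − V = (-4, -5, 4).
Common perpendicular direction n = (-4, -5, 4) × (1, -5, 0) = (20, 4, 25).
With w = (2, 5, -6) − (-4, 5, -1) = (6, 0, -5), w · n = -5.
Since n ≠ 0 the lines are not parallel, and w · n = -5 ≠ 0 so they do not intersect; hence they are skew.
Distance = |w · n| / |n| = |-5| / √1041 ≈ 0.15.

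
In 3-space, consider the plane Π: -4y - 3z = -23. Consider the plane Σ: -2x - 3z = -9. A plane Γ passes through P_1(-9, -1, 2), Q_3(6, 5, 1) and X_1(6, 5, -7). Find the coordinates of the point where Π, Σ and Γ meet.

(-9, -1, 9)

P_1Q_3 = (15, 6, -1), P_1X_1 = (15, 6, -9); a normal to Γ is P_1Q_3 × P_1X_1 = (-48, 120, 0).
Using P_1: Γ has equation -48x + 120y = 312.
Solving the 3×3 linear system -4y - 3z = -23, -2x - 3z = -9, -48x + 120y = 312 (e.g. by elimination or Cramer's rule, determinant = 144) gives (-9, -1, 9).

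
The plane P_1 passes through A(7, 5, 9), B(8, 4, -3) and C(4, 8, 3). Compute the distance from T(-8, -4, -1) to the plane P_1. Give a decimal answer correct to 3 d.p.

AB = (1, -1, -12), AC = (-3, 3, -6); a normal to P_1 is AB × AC = (42, 42, 0).
Using A: P_1 has equation 42x + 42y = 504.
n·T − d = (42)·(-8) + (42)·(-4) + (0)·(-1) − 504 = -1008; |n| = √3528.
Distance = |-1008| / √3528 = 1008/√3528 ≈ 16.971.

16.971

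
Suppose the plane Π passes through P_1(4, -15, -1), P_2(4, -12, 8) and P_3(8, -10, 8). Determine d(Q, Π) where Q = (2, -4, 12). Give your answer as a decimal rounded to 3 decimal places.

6.571

P_1P_2 = (0, 3, 9), P_1P_3 = (4, 5, 9); a normal to Π is P_1P_2 × P_1P_3 = (-18, 36, -12).
Using P_1: Π has equation -18x + 36y - 12z = -600.
n·Q − d = (-18)·(2) + (36)·(-4) + (-12)·(12) − (-600) = 276; |n| = √1764.
Distance = |276| / √1764 = 276/√1764 ≈ 6.571.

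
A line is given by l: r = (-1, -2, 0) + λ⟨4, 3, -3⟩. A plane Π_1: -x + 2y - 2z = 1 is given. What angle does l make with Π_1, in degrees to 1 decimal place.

27.2

sin θ = |n·v| / (|n||v|) = |8| / (√9 · √34) = 0.45733.
θ ≈ 27.2°.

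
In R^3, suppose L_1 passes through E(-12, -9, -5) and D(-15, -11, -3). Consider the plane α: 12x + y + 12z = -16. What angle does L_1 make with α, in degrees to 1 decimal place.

A direction vector for L_1 is D − E = (-3, -2, 2).
sin θ = |n·v| / (|n||v|) = |-14| / (√289 · √17) = 0.19974.
θ ≈ 11.5°.

11.5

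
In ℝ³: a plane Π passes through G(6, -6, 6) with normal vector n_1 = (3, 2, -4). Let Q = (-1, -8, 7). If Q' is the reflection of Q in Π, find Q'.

(5, -4, -1)

Π: n_1·r = n_1·G gives 3x + 2y - 4z = -18.
λ = (n·Q − d)/|n|² = (-47 − (-18))/29 = -1.
Reflection = Q − 2λn = (-1, -8, 7) − (-2)·(3, 2, -4) = (5, -4, -1).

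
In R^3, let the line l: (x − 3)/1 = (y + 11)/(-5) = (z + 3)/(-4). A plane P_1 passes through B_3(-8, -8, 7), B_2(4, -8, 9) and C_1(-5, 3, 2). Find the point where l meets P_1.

(1, -1, 5)

l has direction (1, -5, -4) through (3, -11, -3).
B_3B_2 = (12, 0, 2), B_3C_1 = (3, 11, -5); a normal to P_1 is B_3B_2 × B_3C_1 = (-22, 66, 132).
Using B_3: P_1 has equation -22x + 66y + 132z = 572.
Substitute r = (3, -11, -3) + t(1, -5, -4) into the plane: -1188 + (-880)t = 572, so t = -2.
Intersection: (3, -11, -3) + (-2)·(1, -5, -4) = (1, -1, 5).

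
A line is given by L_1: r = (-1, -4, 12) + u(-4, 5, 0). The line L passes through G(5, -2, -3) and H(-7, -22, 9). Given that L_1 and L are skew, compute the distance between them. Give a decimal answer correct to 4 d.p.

10.2943

A direction vector for L is H − G = (-12, -20, 12).
Common perpendicular direction n = (-4, 5, 0) × (-12, -20, 12) = (60, 48, 140).
With w = (5, -2, -3) − (-1, -4, 12) = (6, 2, -15), w · n = -1644.
Distance = |w · n| / |n| = |-1644| / √25504 ≈ 10.2943.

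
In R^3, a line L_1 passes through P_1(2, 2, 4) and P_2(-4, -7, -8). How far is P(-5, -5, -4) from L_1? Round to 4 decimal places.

A direction vector for L_1 is P_2 − P_1 = (-6, -9, -12).
Taking (2, 2, 4) on L_1 with direction v = (-6, -9, -12): w = P − (2, 2, 4) = (-7, -7, -8), and w × v = (12, -36, 21).
Distance = |w × v| / |v| = √1881 / √261 ≈ 2.6846.

2.6846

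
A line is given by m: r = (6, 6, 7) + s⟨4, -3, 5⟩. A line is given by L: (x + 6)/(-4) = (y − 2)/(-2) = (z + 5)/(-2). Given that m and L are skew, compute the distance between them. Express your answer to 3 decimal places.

3.394

L has direction (-4, -2, -2) through (-6, 2, -5).
Common perpendicular direction n = (4, -3, 5) × (-4, -2, -2) = (16, -12, -20).
With w = (-6, 2, -5) − (6, 6, 7) = (-12, -4, -12), w · n = 96.
Distance = |w · n| / |n| = |96| / √800 ≈ 3.394.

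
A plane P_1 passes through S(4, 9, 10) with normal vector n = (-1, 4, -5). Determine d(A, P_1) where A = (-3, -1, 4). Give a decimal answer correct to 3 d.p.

0.463

P_1: n·r = n·S gives -x + 4y - 5z = -18.
n·A − d = (-1)·(-3) + (4)·(-1) + (-5)·(4) − (-18) = -3; |n| = √42.
Distance = |-3| / √42 = 3/√42 ≈ 0.463.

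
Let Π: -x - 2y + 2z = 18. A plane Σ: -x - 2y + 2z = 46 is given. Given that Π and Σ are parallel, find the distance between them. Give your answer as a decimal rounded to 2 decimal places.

9.33

Same normal n = (-1, -2, 2) with |n| = √9; distance = |18 − 46| / |n| = 28/√9 ≈ 9.33.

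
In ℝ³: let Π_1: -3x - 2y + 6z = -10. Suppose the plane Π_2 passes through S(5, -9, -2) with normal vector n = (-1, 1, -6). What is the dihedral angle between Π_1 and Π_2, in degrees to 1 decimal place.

Π_2: n·r = n·S gives -x + y - 6z = -2.
cos θ = |n₁·n₂| / (|n₁||n₂|) = |-35| / (√49 · √38).
θ = arccos(0.81111) ≈ 35.8°.

35.8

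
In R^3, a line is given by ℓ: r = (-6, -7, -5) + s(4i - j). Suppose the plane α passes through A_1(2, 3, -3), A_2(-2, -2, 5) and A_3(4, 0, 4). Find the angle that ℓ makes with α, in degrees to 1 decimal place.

25.0

A_1A_2 = (-4, -5, 8), A_1A_3 = (2, -3, 7); a normal to α is A_1A_2 × A_1A_3 = (-11, 44, 22).
Using A_1: α has equation -11x + 44y + 22z = 44.
sin θ = |n·v| / (|n||v|) = |-88| / (√2541 · √17) = 0.42340.
θ ≈ 25.0°.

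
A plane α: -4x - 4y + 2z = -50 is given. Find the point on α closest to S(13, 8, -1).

Foot = S − λn with λ = (n·S − d)/|n|² = (-86 − (-50))/36 = -1.
Foot = (13, 8, -1) − (-1)·(-4, -4, 2) = (9, 4, 1).

(9, 4, 1)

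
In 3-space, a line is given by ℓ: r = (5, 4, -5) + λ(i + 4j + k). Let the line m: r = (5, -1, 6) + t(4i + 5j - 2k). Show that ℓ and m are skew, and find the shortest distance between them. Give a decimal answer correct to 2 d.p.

Common perpendicular direction n = (1, 4, 1) × (4, 5, -2) = (-13, 6, -11).
With w = (5, -1, 6) − (5, 4, -5) = (0, -5, 11), w · n = -151.
Since n ≠ 0 the lines are not parallel, and w · n = -151 ≠ 0 so they do not intersect; hence they are skew.
Distance = |w · n| / |n| = |-151| / √326 ≈ 8.36.

8.36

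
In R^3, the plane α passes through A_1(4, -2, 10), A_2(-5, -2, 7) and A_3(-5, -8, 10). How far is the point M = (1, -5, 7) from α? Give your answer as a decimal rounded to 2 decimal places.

3.00

A_1A_2 = (-9, 0, -3), A_1A_3 = (-9, -6, 0); a normal to α is A_1A_2 × A_1A_3 = (-18, 27, 54).
Using A_1: α has equation -18x + 27y + 54z = 414.
n·M − d = (-18)·(1) + (27)·(-5) + (54)·(7) − 414 = -189; |n| = √3969.
Distance = |-189| / √3969 = 189/√3969 ≈ 3.00.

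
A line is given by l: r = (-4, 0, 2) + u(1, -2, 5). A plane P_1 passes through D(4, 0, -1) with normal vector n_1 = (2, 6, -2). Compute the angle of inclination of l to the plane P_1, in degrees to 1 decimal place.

P_1: n_1·r = n_1·D gives 2x + 6y - 2z = 10.
sin θ = |n·v| / (|n||v|) = |-20| / (√44 · √30) = 0.55048.
θ ≈ 33.4°.

33.4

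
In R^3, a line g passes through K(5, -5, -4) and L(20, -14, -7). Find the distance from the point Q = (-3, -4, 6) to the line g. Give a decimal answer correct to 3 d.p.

A direction vector for g is L − K = (15, -9, -3).
Taking (5, -5, -4) on g with direction v = (15, -9, -3): w = Q − (5, -5, -4) = (-8, 1, 10), and w × v = (87, 126, 57).
Distance = |w × v| / |v| = √26694 / √315 ≈ 9.206.

9.206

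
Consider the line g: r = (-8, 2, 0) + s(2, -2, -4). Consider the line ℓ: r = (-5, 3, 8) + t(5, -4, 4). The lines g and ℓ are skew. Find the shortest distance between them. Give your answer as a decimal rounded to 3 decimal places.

Common perpendicular direction n = (2, -2, -4) × (5, -4, 4) = (-24, -28, 2).
With w = (-5, 3, 8) − (-8, 2, 0) = (3, 1, 8), w · n = -84.
Distance = |w · n| / |n| = |-84| / √1364 ≈ 2.274.

2.274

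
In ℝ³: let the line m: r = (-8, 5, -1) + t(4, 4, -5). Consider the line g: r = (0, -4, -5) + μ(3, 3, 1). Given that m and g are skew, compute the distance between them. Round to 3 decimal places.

Common perpendicular direction n = (4, 4, -5) × (3, 3, 1) = (19, -19, 0).
With w = (0, -4, -5) − (-8, 5, -1) = (8, -9, -4), w · n = 323.
Distance = |w · n| / |n| = |323| / √722 ≈ 12.021.

12.021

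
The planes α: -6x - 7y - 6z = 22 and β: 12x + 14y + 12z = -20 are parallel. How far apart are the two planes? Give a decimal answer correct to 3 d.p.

1.091

Rescale β by 1/(-2): -6x - 7y - 6z = 10. Then distance = |22 − 10| / √121 ≈ 1.091.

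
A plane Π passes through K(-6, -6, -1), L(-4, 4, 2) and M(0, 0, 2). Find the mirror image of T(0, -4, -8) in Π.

(-4, -8, 8)

KL = (2, 10, 3), KM = (6, 6, 3); a normal to Π is KL × KM = (12, 12, -48).
Using K: Π has equation 12x + 12y - 48z = -96.
λ = (n·T − d)/|n|² = (336 − (-96))/2592 = 1/6.
Reflection = T − 2λn = (0, -4, -8) − (1/3)·(12, 12, -48) = (-4, -8, 8).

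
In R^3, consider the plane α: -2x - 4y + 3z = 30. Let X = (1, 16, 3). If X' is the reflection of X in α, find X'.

(-11, -8, 21)

λ = (n·X − d)/|n|² = (-57 − 30)/29 = -3.
Reflection = X − 2λn = (1, 16, 3) − (-6)·(-2, -4, 3) = (-11, -8, 21).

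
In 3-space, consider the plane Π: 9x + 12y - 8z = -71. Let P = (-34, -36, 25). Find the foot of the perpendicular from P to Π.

Foot = P − λn with λ = (n·P − d)/|n|² = (-938 − (-71))/289 = -3.
Foot = (-34, -36, 25) − (-3)·(9, 12, -8) = (-7, 0, 1).

(-7, 0, 1)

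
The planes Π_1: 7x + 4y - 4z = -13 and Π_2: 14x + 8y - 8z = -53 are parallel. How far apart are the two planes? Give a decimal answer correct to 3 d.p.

Rescale Π_2 by 1/2: 7x + 4y - 4z = -53/2. Then distance = |-13 − (-53/2)| / √81 ≈ 1.500.

1.500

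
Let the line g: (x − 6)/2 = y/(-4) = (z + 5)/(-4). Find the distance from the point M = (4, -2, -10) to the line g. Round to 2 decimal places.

4.12

g has direction (2, -4, -4) through (6, 0, -5).
Taking (6, 0, -5) on g with direction v = (2, -4, -4): w = M − (6, 0, -5) = (-2, -2, -5), and w × v = (-12, -18, 12).
Distance = |w × v| / |v| = √612 / √36 ≈ 4.12.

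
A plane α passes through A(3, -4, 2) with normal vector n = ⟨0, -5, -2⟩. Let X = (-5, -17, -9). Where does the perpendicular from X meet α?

α: n·r = n·A gives -5y - 2z = 16.
Foot = X − λn with λ = (n·X − d)/|n|² = (103 − 16)/29 = 3.
Foot = (-5, -17, -9) − 3·(0, -5, -2) = (-5, -2, -3).

(-5, -2, -3)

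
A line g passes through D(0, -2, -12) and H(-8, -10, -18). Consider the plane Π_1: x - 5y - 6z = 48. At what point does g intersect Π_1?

A direction vector for g is H − D = (-8, -8, -6).
Substitute r = (0, -2, -12) + t(-8, -8, -6) into the plane: 82 + 68t = 48, so t = -1/2.
Intersection: (0, -2, -12) + (-1/2)·(-8, -8, -6) = (4, 2, -9).

(4, 2, -9)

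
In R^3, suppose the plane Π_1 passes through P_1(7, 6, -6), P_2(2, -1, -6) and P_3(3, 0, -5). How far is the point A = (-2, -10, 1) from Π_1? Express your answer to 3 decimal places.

P_1P_2 = (-5, -7, 0), P_1P_3 = (-4, -6, 1); a normal to Π_1 is P_1P_2 × P_1P_3 = (-7, 5, 2).
Using P_1: Π_1 has equation -7x + 5y + 2z = -31.
n·A − d = (-7)·(-2) + (5)·(-10) + (2)·(1) − (-31) = -3; |n| = √78.
Distance = |-3| / √78 = 3/√78 ≈ 0.340.

0.340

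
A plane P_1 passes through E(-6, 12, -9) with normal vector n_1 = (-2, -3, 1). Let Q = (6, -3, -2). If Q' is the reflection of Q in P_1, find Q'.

P_1: n_1·r = n_1·E gives -2x - 3y + z = -33.
λ = (n·Q − d)/|n|² = (-5 − (-33))/14 = 2.
Reflection = Q − 2λn = (6, -3, -2) − 4·(-2, -3, 1) = (14, 9, -6).

(14, 9, -6)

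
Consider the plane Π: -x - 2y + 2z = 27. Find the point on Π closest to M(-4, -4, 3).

Foot = M − λn with λ = (n·M − d)/|n|² = (18 − 27)/9 = -1.
Foot = (-4, -4, 3) − (-1)·(-1, -2, 2) = (-5, -6, 5).

(-5, -6, 5)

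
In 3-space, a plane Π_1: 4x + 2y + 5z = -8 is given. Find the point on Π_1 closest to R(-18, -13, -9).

(-6, -7, 6)

Foot = R − λn with λ = (n·R − d)/|n|² = (-143 − (-8))/45 = -3.
Foot = (-18, -13, -9) − (-3)·(4, 2, 5) = (-6, -7, 6).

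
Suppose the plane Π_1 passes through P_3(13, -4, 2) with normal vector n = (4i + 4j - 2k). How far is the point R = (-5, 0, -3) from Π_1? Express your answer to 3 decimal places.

Π_1: n·r = n·P_3 gives 4x + 4y - 2z = 32.
n·R − d = (4)·(-5) + (4)·(0) + (-2)·(-3) − 32 = -46; |n| = √36.
Distance = |-46| / √36 = 46/√36 ≈ 7.667.

7.667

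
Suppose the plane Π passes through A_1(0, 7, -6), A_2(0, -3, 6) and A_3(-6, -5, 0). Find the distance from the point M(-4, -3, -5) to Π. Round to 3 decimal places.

2.574

A_1A_2 = (0, -10, 12), A_1A_3 = (-6, -12, 6); a normal to Π is A_1A_2 × A_1A_3 = (84, -72, -60).
Using A_1: Π has equation 84x - 72y - 60z = -144.
n·M − d = (84)·(-4) + (-72)·(-3) + (-60)·(-5) − (-144) = 324; |n| = √15840.
Distance = |324| / √15840 = 324/√15840 ≈ 2.574.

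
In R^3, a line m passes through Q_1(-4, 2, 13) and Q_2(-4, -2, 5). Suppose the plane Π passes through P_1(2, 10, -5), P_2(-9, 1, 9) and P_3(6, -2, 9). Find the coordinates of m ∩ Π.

A direction vector for m is Q_2 − Q_1 = (0, -4, -8).
P_1P_2 = (-11, -9, 14), P_1P_3 = (4, -12, 14); a normal to Π is P_1P_2 × P_1P_3 = (42, 210, 168).
Using P_1: Π has equation 42x + 210y + 168z = 1344.
Substitute r = (-4, 2, 13) + t(0, -4, -8) into the plane: 2436 + (-2184)t = 1344, so t = 1/2.
Intersection: (-4, 2, 13) + (1/2)·(0, -4, -8) = (-4, 0, 9).

(-4, 0, 9)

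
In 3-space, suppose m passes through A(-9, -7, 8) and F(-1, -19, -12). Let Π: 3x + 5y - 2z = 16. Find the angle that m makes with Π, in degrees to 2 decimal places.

A direction vector for m is F − A = (8, -12, -20).
sin θ = |n·v| / (|n||v|) = |4| / (√38 · √608) = 0.02632.
θ ≈ 1.51°.

1.51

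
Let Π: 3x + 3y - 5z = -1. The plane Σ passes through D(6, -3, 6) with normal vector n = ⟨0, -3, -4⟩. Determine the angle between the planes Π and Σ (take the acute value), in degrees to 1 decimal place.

Σ: n·r = n·D gives -3y - 4z = -15.
cos θ = |n₁·n₂| / (|n₁||n₂|) = |11| / (√43 · √25).
θ = arccos(0.33550) ≈ 70.4°.

70.4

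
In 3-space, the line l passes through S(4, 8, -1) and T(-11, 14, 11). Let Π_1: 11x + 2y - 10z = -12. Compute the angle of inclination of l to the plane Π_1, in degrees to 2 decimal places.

A direction vector for l is T − S = (-15, 6, 12).
sin θ = |n·v| / (|n||v|) = |-273| / (√225 · √405) = 0.90437.
θ ≈ 64.74°.

64.74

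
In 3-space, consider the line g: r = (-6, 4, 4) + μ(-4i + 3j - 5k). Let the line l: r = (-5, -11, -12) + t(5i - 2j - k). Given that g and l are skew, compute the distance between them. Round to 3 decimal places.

16.409

Common perpendicular direction n = (-4, 3, -5) × (5, -2, -1) = (-13, -29, -7).
With w = (-5, -11, -12) − (-6, 4, 4) = (1, -15, -16), w · n = 534.
Distance = |w · n| / |n| = |534| / √1059 ≈ 16.409.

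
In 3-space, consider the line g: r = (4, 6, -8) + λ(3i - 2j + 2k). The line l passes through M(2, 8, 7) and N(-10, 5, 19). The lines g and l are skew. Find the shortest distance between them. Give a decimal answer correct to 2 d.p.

8.18

A direction vector for l is N − M = (-12, -3, 12).
Common perpendicular direction n = (3, -2, 2) × (-12, -3, 12) = (-18, -60, -33).
With w = (2, 8, 7) − (4, 6, -8) = (-2, 2, 15), w · n = -579.
Distance = |w · n| / |n| = |-579| / √5013 ≈ 8.18.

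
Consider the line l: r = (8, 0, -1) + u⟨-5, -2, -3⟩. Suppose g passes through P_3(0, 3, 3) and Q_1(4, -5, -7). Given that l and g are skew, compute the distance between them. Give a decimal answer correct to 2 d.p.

0.48

A direction vector for g is Q_1 − P_3 = (4, -8, -10).
Common perpendicular direction n = (-5, -2, -3) × (4, -8, -10) = (-4, -62, 48).
With w = (0, 3, 3) − (8, 0, -1) = (-8, 3, 4), w · n = 38.
Distance = |w · n| / |n| = |38| / √6164 ≈ 0.48.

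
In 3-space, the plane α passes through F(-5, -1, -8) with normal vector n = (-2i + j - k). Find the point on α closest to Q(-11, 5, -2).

(-7, 3, 0)

α: n·r = n·F gives -2x + y - z = 17.
Foot = Q − λn with λ = (n·Q − d)/|n|² = (29 − 17)/6 = 2.
Foot = (-11, 5, -2) − 2·(-2, 1, -1) = (-7, 3, 0).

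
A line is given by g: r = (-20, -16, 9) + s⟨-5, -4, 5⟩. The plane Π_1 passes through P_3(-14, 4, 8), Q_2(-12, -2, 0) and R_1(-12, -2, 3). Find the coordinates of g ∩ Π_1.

P_3Q_2 = (2, -6, -8), P_3R_1 = (2, -6, -5); a normal to Π_1 is P_3Q_2 × P_3R_1 = (-18, -6, 0).
Using P_3: Π_1 has equation -18x - 6y = 228.
Substitute r = (-20, -16, 9) + t(-5, -4, 5) into the plane: 456 + 114t = 228, so t = -2.
Intersection: (-20, -16, 9) + (-2)·(-5, -4, 5) = (-10, -8, -1).

(-10, -8, -1)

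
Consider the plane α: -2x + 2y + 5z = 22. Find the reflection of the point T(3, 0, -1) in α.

λ = (n·T − d)/|n|² = (-11 − 22)/33 = -1.
Reflection = T − 2λn = (3, 0, -1) − (-2)·(-2, 2, 5) = (-1, 4, 9).

(-1, 4, 9)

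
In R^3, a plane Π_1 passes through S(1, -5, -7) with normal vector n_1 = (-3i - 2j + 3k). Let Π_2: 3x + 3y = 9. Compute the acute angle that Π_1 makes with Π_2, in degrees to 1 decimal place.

41.1

Π_1: n_1·r = n_1·S gives -3x - 2y + 3z = -14.
cos θ = |n₁·n₂| / (|n₁||n₂|) = |-15| / (√22 · √18).
θ = arccos(0.75378) ≈ 41.1°.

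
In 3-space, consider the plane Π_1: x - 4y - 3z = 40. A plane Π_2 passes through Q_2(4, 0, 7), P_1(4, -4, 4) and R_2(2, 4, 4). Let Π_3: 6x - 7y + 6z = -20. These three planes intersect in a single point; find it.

Q_2P_1 = (0, -4, -3), Q_2R_2 = (-2, 4, -3); a normal to Π_2 is Q_2P_1 × Q_2R_2 = (24, 6, -8).
Using Q_2: Π_2 has equation 24x + 6y - 8z = 40.
Solving the 3×3 linear system x - 4y - 3z = 40, 24x + 6y - 8z = 40, 6x - 7y + 6z = -20 (e.g. by elimination or Cramer's rule, determinant = 1360) gives (0, -4, -8).

(0, -4, -8)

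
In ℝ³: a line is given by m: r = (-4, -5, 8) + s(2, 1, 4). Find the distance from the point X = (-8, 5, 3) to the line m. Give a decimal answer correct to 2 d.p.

Taking (-4, -5, 8) on m with direction v = (2, 1, 4): w = X − (-4, -5, 8) = (-4, 10, -5), and w × v = (45, 6, -24).
Distance = |w × v| / |v| = √2637 / √21 ≈ 11.21.

11.21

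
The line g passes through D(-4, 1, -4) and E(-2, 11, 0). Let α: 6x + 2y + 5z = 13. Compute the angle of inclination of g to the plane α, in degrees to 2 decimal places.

36.07

A direction vector for g is E − D = (2, 10, 4).
sin θ = |n·v| / (|n||v|) = |52| / (√65 · √120) = 0.58878.
θ ≈ 36.07°.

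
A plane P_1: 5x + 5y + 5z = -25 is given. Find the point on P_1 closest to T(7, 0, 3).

Foot = T − λn with λ = (n·T − d)/|n|² = (50 − (-25))/75 = 1.
Foot = (7, 0, 3) − 1·(5, 5, 5) = (2, -5, -2).

(2, -5, -2)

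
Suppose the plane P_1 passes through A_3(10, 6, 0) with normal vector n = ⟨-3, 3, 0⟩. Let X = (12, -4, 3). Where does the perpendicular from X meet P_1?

P_1: n·r = n·A_3 gives -3x + 3y = -12.
Foot = X − λn with λ = (n·X − d)/|n|² = (-48 − (-12))/18 = -2.
Foot = (12, -4, 3) − (-2)·(-3, 3, 0) = (6, 2, 3).

(6, 2, 3)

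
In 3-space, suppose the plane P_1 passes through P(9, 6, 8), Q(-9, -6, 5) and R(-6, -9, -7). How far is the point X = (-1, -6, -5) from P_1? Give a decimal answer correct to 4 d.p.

PQ = (-18, -12, -3), PR = (-15, -15, -15); a normal to P_1 is PQ × PR = (135, -225, 90).
Using P: P_1 has equation 135x - 225y + 90z = 585.
n·X − d = (135)·(-1) + (-225)·(-6) + (90)·(-5) − 585 = 180; |n| = √76950.
Distance = |180| / √76950 = 180/√76950 ≈ 0.6489.

0.6489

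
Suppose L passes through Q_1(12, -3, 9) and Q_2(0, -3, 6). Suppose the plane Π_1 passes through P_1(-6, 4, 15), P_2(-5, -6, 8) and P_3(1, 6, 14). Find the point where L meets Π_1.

A direction vector for L is Q_2 − Q_1 = (-12, 0, -3).
P_1P_2 = (1, -10, -7), P_1P_3 = (7, 2, -1); a normal to Π_1 is P_1P_2 × P_1P_3 = (24, -48, 72).
Using P_1: Π_1 has equation 24x - 48y + 72z = 744.
Substitute r = (12, -3, 9) + t(-12, 0, -3) into the plane: 1080 + (-504)t = 744, so t = 2/3.
Intersection: (12, -3, 9) + (2/3)·(-12, 0, -3) = (4, -3, 7).

(4, -3, 7)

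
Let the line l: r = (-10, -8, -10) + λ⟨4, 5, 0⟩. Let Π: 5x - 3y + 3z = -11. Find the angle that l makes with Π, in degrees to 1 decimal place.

6.8

sin θ = |n·v| / (|n||v|) = |5| / (√43 · √41) = 0.11908.
θ ≈ 6.8°.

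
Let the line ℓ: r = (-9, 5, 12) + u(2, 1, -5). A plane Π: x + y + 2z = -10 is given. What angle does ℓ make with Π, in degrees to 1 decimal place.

sin θ = |n·v| / (|n||v|) = |-7| / (√6 · √30) = 0.52175.
θ ≈ 31.4°.

31.4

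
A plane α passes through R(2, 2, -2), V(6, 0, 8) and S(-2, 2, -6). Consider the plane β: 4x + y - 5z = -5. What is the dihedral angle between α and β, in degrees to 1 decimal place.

RV = (4, -2, 10), RS = (-4, 0, -4); a normal to α is RV × RS = (8, -24, -8).
Using R: α has equation 8x - 24y - 8z = -16.
cos θ = |n₁·n₂| / (|n₁||n₂|) = |48| / (√704 · √42).
θ = arccos(0.27915) ≈ 73.8°.

73.8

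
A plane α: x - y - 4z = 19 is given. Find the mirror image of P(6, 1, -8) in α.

(4, 3, 0)

λ = (n·P − d)/|n|² = (37 − 19)/18 = 1.
Reflection = P − 2λn = (6, 1, -8) − 2·(1, -1, -4) = (4, 3, 0).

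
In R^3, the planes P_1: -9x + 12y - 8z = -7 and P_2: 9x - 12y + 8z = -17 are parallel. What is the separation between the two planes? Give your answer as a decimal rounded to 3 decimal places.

1.412

Rescale P_2 by 1/(-1): -9x + 12y - 8z = 17. Then distance = |-7 − 17| / √289 ≈ 1.412.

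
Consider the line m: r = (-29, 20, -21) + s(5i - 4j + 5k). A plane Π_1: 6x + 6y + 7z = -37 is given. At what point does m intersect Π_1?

Substitute r = (-29, 20, -21) + t(5, -4, 5) into the plane: -201 + 41t = -37, so t = 4.
Intersection: (-29, 20, -21) + 4·(5, -4, 5) = (-9, 4, -1).

(-9, 4, -1)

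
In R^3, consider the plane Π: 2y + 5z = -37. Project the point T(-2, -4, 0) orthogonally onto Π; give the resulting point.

Foot = T − λn with λ = (n·T − d)/|n|² = (-8 − (-37))/29 = 1.
Foot = (-2, -4, 0) − 1·(0, 2, 5) = (-2, -6, -5).

(-2, -6, -5)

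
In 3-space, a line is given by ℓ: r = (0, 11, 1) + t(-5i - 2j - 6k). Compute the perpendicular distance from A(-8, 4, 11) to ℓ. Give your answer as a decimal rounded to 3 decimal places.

14.576

Taking (0, 11, 1) on ℓ with direction v = (-5, -2, -6): w = A − (0, 11, 1) = (-8, -7, 10), and w × v = (62, -98, -19).
Distance = |w × v| / |v| = √13809 / √65 ≈ 14.576.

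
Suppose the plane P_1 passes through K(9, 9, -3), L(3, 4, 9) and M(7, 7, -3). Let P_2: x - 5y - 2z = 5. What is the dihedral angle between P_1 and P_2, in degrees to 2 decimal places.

41.26

KL = (-6, -5, 12), KM = (-2, -2, 0); a normal to P_1 is KL × KM = (24, -24, 2).
Using K: P_1 has equation 24x - 24y + 2z = -6.
cos θ = |n₁·n₂| / (|n₁||n₂|) = |140| / (√1156 · √30).
θ = arccos(0.75178) ≈ 41.26°.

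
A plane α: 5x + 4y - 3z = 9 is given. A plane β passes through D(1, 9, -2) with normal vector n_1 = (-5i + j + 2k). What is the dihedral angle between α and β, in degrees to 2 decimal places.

β: n_1·r = n_1·D gives -5x + y + 2z = 0.
cos θ = |n₁·n₂| / (|n₁||n₂|) = |-27| / (√50 · √30).
θ = arccos(0.69714) ≈ 45.80°.

45.80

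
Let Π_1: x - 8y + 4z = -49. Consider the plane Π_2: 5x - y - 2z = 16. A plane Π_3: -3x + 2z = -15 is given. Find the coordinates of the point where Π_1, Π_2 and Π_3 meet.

(3, 5, -3)

Solving the 3×3 linear system x - 8y + 4z = -49, 5x - y - 2z = 16, -3x + 2z = -15 (e.g. by elimination or Cramer's rule, determinant = 18) gives (3, 5, -3).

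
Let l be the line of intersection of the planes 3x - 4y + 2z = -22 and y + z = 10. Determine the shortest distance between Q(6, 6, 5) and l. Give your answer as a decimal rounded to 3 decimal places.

Direction of l: (3, -4, 2) × (0, 1, 1) = (-6, -3, 3).
A point on l: solving the two plane equations with x = -4 gives (-4, 5, 5).
Taking (-4, 5, 5) on l with direction v = (-6, -3, 3): w = Q − (-4, 5, 5) = (10, 1, 0), and w × v = (3, -30, -24).
Distance = |w × v| / |v| = √1485 / √54 ≈ 5.244.

5.244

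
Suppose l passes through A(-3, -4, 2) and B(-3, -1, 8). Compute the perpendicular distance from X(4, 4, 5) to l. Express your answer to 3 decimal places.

9.099

A direction vector for l is B − A = (0, 3, 6).
Taking (-3, -4, 2) on l with direction v = (0, 3, 6): w = X − (-3, -4, 2) = (7, 8, 3), and w × v = (39, -42, 21).
Distance = |w × v| / |v| = √3726 / √45 ≈ 9.099.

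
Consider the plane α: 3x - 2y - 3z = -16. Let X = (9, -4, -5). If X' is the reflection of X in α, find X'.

(-9, 8, 13)

λ = (n·X − d)/|n|² = (50 − (-16))/22 = 3.
Reflection = X − 2λn = (9, -4, -5) − 6·(3, -2, -3) = (-9, 8, 13).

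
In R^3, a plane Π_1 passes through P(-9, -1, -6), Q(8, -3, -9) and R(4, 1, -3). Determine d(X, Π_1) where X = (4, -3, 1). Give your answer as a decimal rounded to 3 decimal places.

PQ = (17, -2, -3), PR = (13, 2, 3); a normal to Π_1 is PQ × PR = (0, -90, 60).
Using P: Π_1 has equation -90y + 60z = -270.
n·X − d = (0)·(4) + (-90)·(-3) + (60)·(1) − (-270) = 600; |n| = √11700.
Distance = |600| / √11700 = 600/√11700 ≈ 5.547.

5.547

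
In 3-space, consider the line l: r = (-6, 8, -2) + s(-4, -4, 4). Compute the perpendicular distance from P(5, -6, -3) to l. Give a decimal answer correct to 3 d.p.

17.795

Taking (-6, 8, -2) on l with direction v = (-4, -4, 4): w = P − (-6, 8, -2) = (11, -14, -1), and w × v = (-60, -40, -100).
Distance = |w × v| / |v| = √15200 / √48 ≈ 17.795.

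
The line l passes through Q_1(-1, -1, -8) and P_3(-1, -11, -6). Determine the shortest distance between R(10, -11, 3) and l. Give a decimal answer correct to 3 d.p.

14.103

A direction vector for l is P_3 − Q_1 = (0, -10, 2).
Taking (-1, -1, -8) on l with direction v = (0, -10, 2): w = R − (-1, -1, -8) = (11, -10, 11), and w × v = (90, -22, -110).
Distance = |w × v| / |v| = √20684 / √104 ≈ 14.103.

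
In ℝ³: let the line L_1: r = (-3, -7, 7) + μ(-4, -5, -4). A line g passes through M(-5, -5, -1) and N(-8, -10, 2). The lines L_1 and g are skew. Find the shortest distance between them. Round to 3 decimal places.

A direction vector for g is N − M = (-3, -5, 3).
Common perpendicular direction n = (-4, -5, -4) × (-3, -5, 3) = (-35, 24, 5).
With w = (-5, -5, -1) − (-3, -7, 7) = (-2, 2, -8), w · n = 78.
Distance = |w · n| / |n| = |78| / √1826 ≈ 1.825.

1.825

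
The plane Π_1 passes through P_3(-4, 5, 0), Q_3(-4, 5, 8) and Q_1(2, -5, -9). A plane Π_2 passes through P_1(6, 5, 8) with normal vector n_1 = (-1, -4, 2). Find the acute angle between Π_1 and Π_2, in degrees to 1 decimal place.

P_3Q_3 = (0, 0, 8), P_3Q_1 = (6, -10, -9); a normal to Π_1 is P_3Q_3 × P_3Q_1 = (80, 48, 0).
Using P_3: Π_1 has equation 80x + 48y = -80.
Π_2: n_1·r = n_1·P_1 gives -x - 4y + 2z = -10.
cos θ = |n₁·n₂| / (|n₁||n₂|) = |-272| / (√8704 · √21).
θ = arccos(0.63621) ≈ 50.5°.

50.5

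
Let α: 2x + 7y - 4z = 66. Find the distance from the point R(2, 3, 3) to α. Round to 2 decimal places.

6.38

n·R − d = (2)·(2) + (7)·(3) + (-4)·(3) − 66 = -53; |n| = √69.
Distance = |-53| / √69 = 53/√69 ≈ 6.38.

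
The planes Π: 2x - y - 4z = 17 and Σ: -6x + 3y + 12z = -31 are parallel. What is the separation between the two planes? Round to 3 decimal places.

Rescale Σ by 1/(-3): 2x - y - 4z = 31/3. Then distance = |17 − (31/3)| / √21 ≈ 1.455.

1.455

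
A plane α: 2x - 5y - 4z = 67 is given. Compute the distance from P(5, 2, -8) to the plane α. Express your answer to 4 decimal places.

n·P − d = (2)·(5) + (-5)·(2) + (-4)·(-8) − 67 = -35; |n| = √45.
Distance = |-35| / √45 = 35/√45 ≈ 5.2175.

5.2175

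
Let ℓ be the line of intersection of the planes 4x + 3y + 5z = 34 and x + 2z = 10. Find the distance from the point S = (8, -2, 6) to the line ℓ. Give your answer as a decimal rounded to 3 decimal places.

4.830

Direction of ℓ: (4, 3, 5) × (1, 0, 2) = (6, -3, -3).
A point on ℓ: solving the two plane equations with x = -6 gives (-6, 6, 8).
Taking (-6, 6, 8) on ℓ with direction v = (6, -3, -3): w = S − (-6, 6, 8) = (14, -8, -2), and w × v = (18, 30, 6).
Distance = |w × v| / |v| = √1260 / √54 ≈ 4.830.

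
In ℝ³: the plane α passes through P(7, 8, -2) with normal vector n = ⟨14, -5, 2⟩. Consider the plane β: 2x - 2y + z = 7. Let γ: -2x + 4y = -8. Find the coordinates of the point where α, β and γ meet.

α: n·r = n·P gives 14x - 5y + 2z = 54.
Solving the 3×3 linear system 14x - 5y + 2z = 54, 2x - 2y + z = 7, -2x + 4y = -8 (e.g. by elimination or Cramer's rule, determinant = -38) gives (4, 0, -1).

(4, 0, -1)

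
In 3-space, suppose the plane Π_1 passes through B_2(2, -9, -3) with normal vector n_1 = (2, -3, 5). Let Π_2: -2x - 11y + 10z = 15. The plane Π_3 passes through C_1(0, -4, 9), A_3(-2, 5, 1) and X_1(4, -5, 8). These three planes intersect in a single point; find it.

Π_1: n_1·r = n_1·B_2 gives 2x - 3y + 5z = 16.
C_1A_3 = (-2, 9, -8), C_1X_1 = (4, -1, -1); a normal to Π_3 is C_1A_3 × C_1X_1 = (-17, -34, -34).
Using C_1: Π_3 has equation -17x - 34y - 34z = -170.
Solving the 3×3 linear system 2x - 3y + 5z = 16, -2x - 11y + 10z = 15, -17x - 34y - 34z = -170 (e.g. by elimination or Cramer's rule, determinant = 1547) gives (2, 1, 3).

(2, 1, 3)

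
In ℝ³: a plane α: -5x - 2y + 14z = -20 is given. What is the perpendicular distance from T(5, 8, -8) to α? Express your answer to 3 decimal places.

8.867

n·T − d = (-5)·(5) + (-2)·(8) + (14)·(-8) − (-20) = -133; |n| = √225.
Distance = |-133| / √225 = 133/√225 ≈ 8.867.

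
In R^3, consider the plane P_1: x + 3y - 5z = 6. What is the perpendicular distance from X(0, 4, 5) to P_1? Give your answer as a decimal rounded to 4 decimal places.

3.2116

n·X − d = (1)·(0) + (3)·(4) + (-5)·(5) − 6 = -19; |n| = √35.
Distance = |-19| / √35 = 19/√35 ≈ 3.2116.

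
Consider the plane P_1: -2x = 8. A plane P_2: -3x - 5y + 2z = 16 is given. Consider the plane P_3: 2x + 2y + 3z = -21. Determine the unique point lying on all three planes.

(-4, -2, -3)

Solving the 3×3 linear system -2x = 8, -3x - 5y + 2z = 16, 2x + 2y + 3z = -21 (e.g. by elimination or Cramer's rule, determinant = 38) gives (-4, -2, -3).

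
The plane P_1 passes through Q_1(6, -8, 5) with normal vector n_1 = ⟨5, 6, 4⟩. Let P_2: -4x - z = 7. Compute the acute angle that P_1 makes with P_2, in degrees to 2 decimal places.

P_1: n_1·r = n_1·Q_1 gives 5x + 6y + 4z = 2.
cos θ = |n₁·n₂| / (|n₁||n₂|) = |-24| / (√77 · √17).
θ = arccos(0.66335) ≈ 48.44°.

48.44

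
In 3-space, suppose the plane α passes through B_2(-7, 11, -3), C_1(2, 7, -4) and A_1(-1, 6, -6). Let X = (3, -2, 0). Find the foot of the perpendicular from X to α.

B_2C_1 = (9, -4, -1), B_2A_1 = (6, -5, -3); a normal to α is B_2C_1 × B_2A_1 = (7, 21, -21).
Using B_2: α has equation 7x + 21y - 21z = 245.
Foot = X − λn with λ = (n·X − d)/|n|² = (-21 − 245)/931 = -2/7.
Foot = (3, -2, 0) − (-2/7)·(7, 21, -21) = (5, 4, -6).

(5, 4, -6)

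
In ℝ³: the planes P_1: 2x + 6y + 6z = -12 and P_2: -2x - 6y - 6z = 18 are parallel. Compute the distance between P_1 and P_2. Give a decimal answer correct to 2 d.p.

Rescale P_2 by 1/(-1): 2x + 6y + 6z = -18. Then distance = |-12 − (-18)| / √76 ≈ 0.69.

0.69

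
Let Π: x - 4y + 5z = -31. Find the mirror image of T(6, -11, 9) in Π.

λ = (n·T − d)/|n|² = (95 − (-31))/42 = 3.
Reflection = T − 2λn = (6, -11, 9) − 6·(1, -4, 5) = (0, 13, -21).

(0, 13, -21)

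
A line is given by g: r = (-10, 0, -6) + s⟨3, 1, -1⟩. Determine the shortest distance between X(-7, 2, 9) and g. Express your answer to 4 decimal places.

Taking (-10, 0, -6) on g with direction v = (3, 1, -1): w = X − (-10, 0, -6) = (3, 2, 15), and w × v = (-17, 48, -3).
Distance = |w × v| / |v| = √2602 / √11 ≈ 15.3800.

15.3800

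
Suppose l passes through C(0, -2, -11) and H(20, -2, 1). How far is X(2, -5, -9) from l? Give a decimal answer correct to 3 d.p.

3.077

A direction vector for l is H − C = (20, 0, 12).
Taking (0, -2, -11) on l with direction v = (20, 0, 12): w = X − (0, -2, -11) = (2, -3, 2), and w × v = (-36, 16, 60).
Distance = |w × v| / |v| = √5152 / √544 ≈ 3.077.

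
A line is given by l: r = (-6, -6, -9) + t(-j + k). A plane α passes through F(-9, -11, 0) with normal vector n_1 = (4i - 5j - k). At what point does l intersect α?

α: n_1·r = n_1·F gives 4x - 5y - z = 19.
Substitute r = (-6, -6, -9) + t(0, -1, 1) into the plane: 15 + 4t = 19, so t = 1.
Intersection: (-6, -6, -9) + 1·(0, -1, 1) = (-6, -7, -8).

(-6, -7, -8)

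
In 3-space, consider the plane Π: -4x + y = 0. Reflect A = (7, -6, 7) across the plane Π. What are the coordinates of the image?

(-9, -2, 7)

λ = (n·A − d)/|n|² = (-34 − 0)/17 = -2.
Reflection = A − 2λn = (7, -6, 7) − (-4)·(-4, 1, 0) = (-9, -2, 7).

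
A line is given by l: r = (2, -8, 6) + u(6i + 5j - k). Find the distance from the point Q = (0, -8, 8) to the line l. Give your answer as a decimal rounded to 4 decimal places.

2.1997

Taking (2, -8, 6) on l with direction v = (6, 5, -1): w = Q − (2, -8, 6) = (-2, 0, 2), and w × v = (-10, 10, -10).
Distance = |w × v| / |v| = √300 / √62 ≈ 2.1997.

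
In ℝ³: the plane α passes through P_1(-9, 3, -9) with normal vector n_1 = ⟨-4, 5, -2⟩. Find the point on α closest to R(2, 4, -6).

(-2, 9, -8)

α: n_1·r = n_1·P_1 gives -4x + 5y - 2z = 69.
Foot = R − λn with λ = (n·R − d)/|n|² = (24 − 69)/45 = -1.
Foot = (2, 4, -6) − (-1)·(-4, 5, -2) = (-2, 9, -8).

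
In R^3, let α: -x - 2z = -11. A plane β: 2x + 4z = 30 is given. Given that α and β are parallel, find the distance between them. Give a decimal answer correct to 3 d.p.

1.789

Rescale β by 1/(-2): -x - 2z = -15. Then distance = |-11 − (-15)| / √5 ≈ 1.789.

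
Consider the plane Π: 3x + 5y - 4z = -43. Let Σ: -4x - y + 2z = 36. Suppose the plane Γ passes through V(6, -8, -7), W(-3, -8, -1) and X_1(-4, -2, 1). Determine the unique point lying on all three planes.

VW = (-9, 0, 6), VX_1 = (-10, 6, 8); a normal to Γ is VW × VX_1 = (-36, 12, -54).
Using V: Γ has equation -36x + 12y - 54z = 66.
Solving the 3×3 linear system 3x + 5y - 4z = -43, -4x - y + 2z = 36, -36x + 12y - 54z = 66 (e.g. by elimination or Cramer's rule, determinant = -1014) gives (-7, -2, 3).

(-7, -2, 3)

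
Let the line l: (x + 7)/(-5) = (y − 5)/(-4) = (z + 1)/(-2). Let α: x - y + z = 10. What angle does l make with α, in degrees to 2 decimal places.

l has direction (-5, -4, -2) through (-7, 5, -1).
sin θ = |n·v| / (|n||v|) = |-3| / (√3 · √45) = 0.25820.
θ ≈ 14.96°.

14.96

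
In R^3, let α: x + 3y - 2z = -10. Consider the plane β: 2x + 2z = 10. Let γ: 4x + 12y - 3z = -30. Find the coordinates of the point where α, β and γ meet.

Solving the 3×3 linear system x + 3y - 2z = -10, 2x + 2z = 10, 4x + 12y - 3z = -30 (e.g. by elimination or Cramer's rule, determinant = -30) gives (3, -3, 2).

(3, -3, 2)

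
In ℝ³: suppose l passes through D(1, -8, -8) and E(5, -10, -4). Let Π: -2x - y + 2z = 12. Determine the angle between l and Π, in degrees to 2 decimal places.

A direction vector for l is E − D = (4, -2, 4).
sin θ = |n·v| / (|n||v|) = |2| / (√9 · √36) = 0.11111.
θ ≈ 6.38°.

6.38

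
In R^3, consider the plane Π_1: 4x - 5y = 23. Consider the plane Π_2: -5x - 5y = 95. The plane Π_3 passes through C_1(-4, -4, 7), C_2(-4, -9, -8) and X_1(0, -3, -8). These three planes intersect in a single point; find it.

(-8, -11, 4)

C_1C_2 = (0, -5, -15), C_1X_1 = (4, 1, -15); a normal to Π_3 is C_1C_2 × C_1X_1 = (90, -60, 20).
Using C_1: Π_3 has equation 90x - 60y + 20z = 20.
Solving the 3×3 linear system 4x - 5y = 23, -5x - 5y = 95, 90x - 60y + 20z = 20 (e.g. by elimination or Cramer's rule, determinant = -900) gives (-8, -11, 4).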